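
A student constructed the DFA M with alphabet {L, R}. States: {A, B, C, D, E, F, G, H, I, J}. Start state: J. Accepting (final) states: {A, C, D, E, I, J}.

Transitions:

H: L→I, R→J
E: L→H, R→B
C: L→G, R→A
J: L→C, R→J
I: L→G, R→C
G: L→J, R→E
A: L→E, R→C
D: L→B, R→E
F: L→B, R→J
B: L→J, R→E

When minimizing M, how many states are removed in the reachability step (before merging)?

Starting at J and following transitions, the reachable set is {A, B, C, E, G, H, I, J}. That leaves D, F unreachable — 2 in total.

2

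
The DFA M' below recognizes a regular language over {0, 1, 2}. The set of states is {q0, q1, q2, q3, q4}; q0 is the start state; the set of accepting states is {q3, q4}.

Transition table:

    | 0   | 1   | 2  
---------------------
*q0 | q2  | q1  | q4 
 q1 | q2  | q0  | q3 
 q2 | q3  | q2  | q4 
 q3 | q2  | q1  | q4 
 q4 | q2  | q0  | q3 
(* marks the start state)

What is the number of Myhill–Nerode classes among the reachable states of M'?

Every state is reachable, so we keep all 5.
Start with accepting vs non-accepting: {q3,q4} | {q0,q1,q2}.
On input 0, block {q0,q1,q2} splits into {q0,q1} and {q2}.
The partition is now stable with 3 blocks: {q3,q4} | {q0,q1} | {q2}.

3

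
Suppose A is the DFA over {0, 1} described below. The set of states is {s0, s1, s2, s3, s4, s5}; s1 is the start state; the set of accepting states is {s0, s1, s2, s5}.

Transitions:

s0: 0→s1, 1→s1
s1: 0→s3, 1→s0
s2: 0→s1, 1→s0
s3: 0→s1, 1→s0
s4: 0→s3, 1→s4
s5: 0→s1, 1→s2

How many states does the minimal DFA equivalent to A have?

States {s2,s4,s5} cannot be reached from the start state, so discard them.
Start with accepting vs non-accepting: {s0,s1} | {s3}.
Split {s0,s1} by δ(·,0) → {s0} and {s1}.
Stable partition: {s0} | {s3} | {s1} — 3 equivalence classes.

3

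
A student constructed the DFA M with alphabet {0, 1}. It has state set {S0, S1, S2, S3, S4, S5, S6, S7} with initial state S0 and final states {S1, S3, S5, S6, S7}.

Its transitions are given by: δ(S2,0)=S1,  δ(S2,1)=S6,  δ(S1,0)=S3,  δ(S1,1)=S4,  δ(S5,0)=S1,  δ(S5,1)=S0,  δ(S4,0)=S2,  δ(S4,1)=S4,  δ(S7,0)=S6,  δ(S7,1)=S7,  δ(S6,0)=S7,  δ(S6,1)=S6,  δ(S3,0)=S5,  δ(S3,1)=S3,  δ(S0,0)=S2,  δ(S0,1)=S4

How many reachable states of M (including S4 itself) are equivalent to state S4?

2

Start with accepting vs non-accepting: {S1,S3,S5,S6,S7} | {S0,S2,S4}.
On input 1, block {S1,S3,S5,S6,S7} splits into {S3,S6,S7} and {S1,S5}.
Refine {S3,S6,S7} on symbol 0: members go to different blocks, giving {S6,S7} and {S3}.
Split {S0,S2,S4} by δ(·,0) → {S0,S4} and {S2}.
On input 0, block {S1,S5} splits into {S1} and {S5}.
The partition is now stable with 6 blocks: {S6,S7} | {S0,S4} | {S1} | {S3} | {S2} | {S5}.
State S4 belongs to the block {S0,S4}, which has 2 states.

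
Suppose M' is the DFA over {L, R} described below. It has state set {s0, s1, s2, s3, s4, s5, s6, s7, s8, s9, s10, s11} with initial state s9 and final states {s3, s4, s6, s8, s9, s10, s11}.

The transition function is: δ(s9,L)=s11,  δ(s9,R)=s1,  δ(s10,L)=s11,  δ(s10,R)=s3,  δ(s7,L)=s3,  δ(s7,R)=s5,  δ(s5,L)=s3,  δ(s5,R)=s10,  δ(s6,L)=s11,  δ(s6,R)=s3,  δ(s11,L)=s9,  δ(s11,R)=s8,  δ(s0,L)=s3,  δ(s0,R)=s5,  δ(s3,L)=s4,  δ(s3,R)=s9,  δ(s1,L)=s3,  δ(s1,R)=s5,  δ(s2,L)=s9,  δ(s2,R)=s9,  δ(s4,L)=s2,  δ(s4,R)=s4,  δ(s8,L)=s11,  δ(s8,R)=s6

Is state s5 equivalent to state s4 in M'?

First remove the unreachable states {s0,s7}; 10 states remain.
Start with accepting vs non-accepting: {s3,s4,s6,s8,s9,s10,s11} | {s1,s2,s5}.
On input L, block {s3,s4,s6,s8,s9,s10,s11} splits into {s3,s6,s8,s9,s10,s11} and {s4}.
On input L, block {s3,s6,s8,s9,s10,s11} splits into {s6,s8,s9,s10,s11} and {s3}.
Split {s6,s8,s9,s10,s11} by δ(·,R) → {s6,s10} and {s8,s11} and {s9}.
On input L, block {s1,s2,s5} splits into {s1,s5} and {s2}.
Refine {s1,s5} on symbol R: members go to different blocks, giving {s1} and {s5}.
Split {s8,s11} by δ(·,L) → {s8} and {s11}.
No further refinement is possible. Final partition (9 blocks): {s6,s10} | {s1} | {s4} | {s3} | {s8} | {s9} | {s2} | {s5} | {s11}.
s5 and s4 end up in different blocks, so they are distinguishable. For instance, the string 'ε' is accepted from only s4.

No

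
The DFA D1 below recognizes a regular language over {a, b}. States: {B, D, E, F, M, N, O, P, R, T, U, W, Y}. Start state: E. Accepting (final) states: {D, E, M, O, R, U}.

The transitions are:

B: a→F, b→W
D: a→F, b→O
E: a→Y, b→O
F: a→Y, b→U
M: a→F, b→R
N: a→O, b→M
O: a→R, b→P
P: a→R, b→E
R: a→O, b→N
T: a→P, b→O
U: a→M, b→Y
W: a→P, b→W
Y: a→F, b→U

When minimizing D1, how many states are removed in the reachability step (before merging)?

4

No path from E leads to B, D, T, W; the other 9 states are all reachable.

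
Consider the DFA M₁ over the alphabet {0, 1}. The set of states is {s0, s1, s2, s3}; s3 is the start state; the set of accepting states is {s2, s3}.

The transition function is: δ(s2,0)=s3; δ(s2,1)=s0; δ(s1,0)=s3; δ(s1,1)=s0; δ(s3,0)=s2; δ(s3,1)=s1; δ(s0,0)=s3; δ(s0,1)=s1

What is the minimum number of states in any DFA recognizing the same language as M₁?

Every state is reachable, so we keep all 4.
P0 = {s2,s3} | {s0,s1}.
The partition is now stable with 2 blocks: {s2,s3} | {s0,s1}.

2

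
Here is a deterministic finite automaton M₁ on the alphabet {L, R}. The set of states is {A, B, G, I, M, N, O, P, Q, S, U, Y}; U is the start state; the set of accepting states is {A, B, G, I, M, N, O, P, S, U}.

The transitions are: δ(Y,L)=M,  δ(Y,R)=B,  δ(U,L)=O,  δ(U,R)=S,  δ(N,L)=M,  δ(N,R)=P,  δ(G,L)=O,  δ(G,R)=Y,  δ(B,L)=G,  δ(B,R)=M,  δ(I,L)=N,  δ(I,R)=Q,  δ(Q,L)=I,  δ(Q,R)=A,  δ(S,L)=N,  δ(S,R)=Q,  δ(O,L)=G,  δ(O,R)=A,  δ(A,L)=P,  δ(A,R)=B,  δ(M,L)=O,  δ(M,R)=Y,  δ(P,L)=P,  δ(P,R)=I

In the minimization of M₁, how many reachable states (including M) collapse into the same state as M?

2

Start with accepting vs non-accepting: {A,B,G,I,M,N,O,P,S,U} | {Q,Y}.
On input R, block {A,B,G,I,M,N,O,P,S,U} splits into {A,B,N,O,P,U} and {G,I,M,S}.
Split {A,B,N,O,P,U} by δ(·,L) → {A,P,U} and {B,N,O}.
On input L, block {A,P,U} splits into {A,P} and {U}.
Split {A,P} by δ(·,R) → {P} and {A}.
On input R, block {Q,Y} splits into {Y} and {Q}.
Refine {G,I,M,S} on symbol R: members go to different blocks, giving {I,S} and {G,M}.
On input R, block {B,N,O} splits into {B} and {O} and {N}.
Stable partition: {P} | {Y} | {I,S} | {B} | {U} | {A} | {Q} | {G,M} | {O} | {N} — 10 equivalence classes.
State M belongs to the block {G,M}, which has 2 states.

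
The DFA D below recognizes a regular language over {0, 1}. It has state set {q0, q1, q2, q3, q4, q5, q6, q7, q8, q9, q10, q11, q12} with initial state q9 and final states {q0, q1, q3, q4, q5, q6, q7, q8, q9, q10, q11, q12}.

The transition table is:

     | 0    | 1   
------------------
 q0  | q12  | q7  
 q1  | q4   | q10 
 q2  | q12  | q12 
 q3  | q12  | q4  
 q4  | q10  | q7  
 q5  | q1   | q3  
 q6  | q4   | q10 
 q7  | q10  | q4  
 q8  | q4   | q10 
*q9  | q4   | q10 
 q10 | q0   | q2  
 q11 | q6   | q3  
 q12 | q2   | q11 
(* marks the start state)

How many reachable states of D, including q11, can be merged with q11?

1

Reachable states from the start: {q0,q2,q3,q4,q6,q7,q9,q10,q11,q12}. Unreachable: {q1,q5,q8} — drop them.
Start with accepting vs non-accepting: {q0,q3,q4,q6,q7,q9,q10,q11,q12} | {q2}.
Split {q0,q3,q4,q6,q7,q9,q10,q11,q12} by δ(·,0) → {q0,q3,q4,q6,q7,q9,q10,q11} and {q12}.
On input 0, block {q0,q3,q4,q6,q7,q9,q10,q11} splits into {q4,q6,q7,q9,q10,q11} and {q0,q3}.
On input 0, block {q4,q6,q7,q9,q10,q11} splits into {q4,q6,q7,q9,q11} and {q10}.
On input 0, block {q4,q6,q7,q9,q11} splits into {q6,q9,q11} and {q4,q7}.
Split {q6,q9,q11} by δ(·,0) → {q6,q9} and {q11}.
No further refinement is possible. Final partition (7 blocks): {q6,q9} | {q2} | {q12} | {q0,q3} | {q10} | {q4,q7} | {q11}.
State q11 belongs to the block {q11}, which has 1 states.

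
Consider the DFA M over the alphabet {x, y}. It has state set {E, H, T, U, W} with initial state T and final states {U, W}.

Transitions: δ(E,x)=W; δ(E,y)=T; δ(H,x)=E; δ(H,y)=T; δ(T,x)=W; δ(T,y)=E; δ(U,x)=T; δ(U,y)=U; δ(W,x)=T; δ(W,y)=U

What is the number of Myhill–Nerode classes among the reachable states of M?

2

First remove the unreachable states {H}; 4 states remain.
Initial partition by acceptance: {U,W} | {E,T}.
The partition is now stable with 2 blocks: {U,W} | {E,T}.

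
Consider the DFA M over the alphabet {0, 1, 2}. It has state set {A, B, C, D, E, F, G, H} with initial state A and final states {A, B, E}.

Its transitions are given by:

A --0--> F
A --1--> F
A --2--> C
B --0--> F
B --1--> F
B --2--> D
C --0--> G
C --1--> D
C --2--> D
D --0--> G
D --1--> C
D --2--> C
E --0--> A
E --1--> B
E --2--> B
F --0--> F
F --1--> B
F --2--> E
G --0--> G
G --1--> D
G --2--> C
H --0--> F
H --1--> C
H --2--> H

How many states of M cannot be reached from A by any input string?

1

No path from A leads to H; the other 7 states are all reachable.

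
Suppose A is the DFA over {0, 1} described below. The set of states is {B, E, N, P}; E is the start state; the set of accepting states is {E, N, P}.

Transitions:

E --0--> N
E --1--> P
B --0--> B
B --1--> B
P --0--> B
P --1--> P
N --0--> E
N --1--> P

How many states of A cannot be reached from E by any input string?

0

A breadth-first search from the start state visits every state.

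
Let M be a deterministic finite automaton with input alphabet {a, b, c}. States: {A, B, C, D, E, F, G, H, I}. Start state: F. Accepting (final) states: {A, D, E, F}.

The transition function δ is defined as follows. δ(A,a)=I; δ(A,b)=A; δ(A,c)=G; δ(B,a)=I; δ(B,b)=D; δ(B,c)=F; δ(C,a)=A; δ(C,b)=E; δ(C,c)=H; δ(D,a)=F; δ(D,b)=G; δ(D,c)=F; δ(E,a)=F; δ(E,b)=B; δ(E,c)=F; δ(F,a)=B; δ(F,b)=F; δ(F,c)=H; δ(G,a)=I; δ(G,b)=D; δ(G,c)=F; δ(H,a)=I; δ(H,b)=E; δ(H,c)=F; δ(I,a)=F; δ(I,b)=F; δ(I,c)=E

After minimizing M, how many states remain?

States {A,C} cannot be reached from the start state, so discard them.
Initial partition by acceptance: {D,E,F} | {B,G,H,I}.
Refine {D,E,F} on symbol a: members go to different blocks, giving {D,E} and {F}.
Split {B,G,H,I} by δ(·,a) → {B,G,H} and {I}.
The partition is now stable with 4 blocks: {D,E} | {B,G,H} | {F} | {I}.

4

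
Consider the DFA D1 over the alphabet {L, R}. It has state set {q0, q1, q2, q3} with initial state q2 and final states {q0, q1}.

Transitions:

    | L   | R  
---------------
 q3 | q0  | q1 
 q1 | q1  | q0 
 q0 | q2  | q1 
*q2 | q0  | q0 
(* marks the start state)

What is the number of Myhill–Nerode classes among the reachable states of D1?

States {q3} cannot be reached from the start state, so discard them.
P0 = {q0,q1} | {q2}.
Refine {q0,q1} on symbol L: members go to different blocks, giving {q0} and {q1}.
The partition is now stable with 3 blocks: {q0} | {q2} | {q1}.

3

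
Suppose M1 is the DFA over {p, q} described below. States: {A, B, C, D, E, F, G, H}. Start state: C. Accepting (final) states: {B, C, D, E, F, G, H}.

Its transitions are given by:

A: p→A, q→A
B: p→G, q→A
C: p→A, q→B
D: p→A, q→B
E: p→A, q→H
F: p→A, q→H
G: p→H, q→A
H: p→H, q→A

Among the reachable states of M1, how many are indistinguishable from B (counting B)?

Reachable states from the start: {A,B,C,G,H}. Unreachable: {D,E,F} — drop them.
Initial partition by acceptance: {B,C,G,H} | {A}.
Refine {B,C,G,H} on symbol p: members go to different blocks, giving {B,G,H} and {C}.
The partition is now stable with 3 blocks: {B,G,H} | {A} | {C}.
State B belongs to the block {B,G,H}, which has 3 states.

3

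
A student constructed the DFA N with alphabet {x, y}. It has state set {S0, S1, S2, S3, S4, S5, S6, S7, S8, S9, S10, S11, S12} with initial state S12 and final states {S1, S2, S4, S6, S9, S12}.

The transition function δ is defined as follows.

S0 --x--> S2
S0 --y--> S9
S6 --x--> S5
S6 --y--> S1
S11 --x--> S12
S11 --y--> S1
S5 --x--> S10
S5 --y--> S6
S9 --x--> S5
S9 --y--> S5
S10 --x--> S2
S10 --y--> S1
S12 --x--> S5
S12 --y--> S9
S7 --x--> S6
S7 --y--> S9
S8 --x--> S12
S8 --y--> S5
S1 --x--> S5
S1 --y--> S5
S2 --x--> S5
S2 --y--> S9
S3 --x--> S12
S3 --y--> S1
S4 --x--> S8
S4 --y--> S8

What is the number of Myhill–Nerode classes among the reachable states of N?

4

First remove the unreachable states {S0,S3,S4,S7,S8,S11}; 7 states remain.
Start with accepting vs non-accepting: {S1,S2,S6,S9,S12} | {S5,S10}.
Split {S1,S2,S6,S9,S12} by δ(·,y) → {S2,S6,S12} and {S1,S9}.
Split {S5,S10} by δ(·,x) → {S5} and {S10}.
No further refinement is possible. Final partition (4 blocks): {S2,S6,S12} | {S5} | {S1,S9} | {S10}.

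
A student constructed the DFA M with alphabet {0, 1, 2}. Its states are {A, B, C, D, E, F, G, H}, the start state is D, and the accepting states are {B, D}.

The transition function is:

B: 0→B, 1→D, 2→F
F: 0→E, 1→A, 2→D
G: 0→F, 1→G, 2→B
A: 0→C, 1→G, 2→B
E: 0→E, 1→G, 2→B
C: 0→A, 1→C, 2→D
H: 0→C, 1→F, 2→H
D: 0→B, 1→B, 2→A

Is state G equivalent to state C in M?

Yes

Reachable states from the start: {A,B,C,D,E,F,G}. Unreachable: {H} — drop them.
P0 = {B,D} | {A,C,E,F,G}.
The partition is now stable with 2 blocks: {B,D} | {A,C,E,F,G}.
G and C lie in the same block of the stable partition, so they are equivalent — no string distinguishes them.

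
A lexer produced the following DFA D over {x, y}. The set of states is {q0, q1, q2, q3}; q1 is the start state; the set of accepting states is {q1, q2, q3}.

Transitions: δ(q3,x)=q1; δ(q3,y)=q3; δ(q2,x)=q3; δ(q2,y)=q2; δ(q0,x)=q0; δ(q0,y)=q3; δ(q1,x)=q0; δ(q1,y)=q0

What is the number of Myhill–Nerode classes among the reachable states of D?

3

Reachable states from the start: {q0,q1,q3}. Unreachable: {q2} — drop them.
Start with accepting vs non-accepting: {q1,q3} | {q0}.
On input x, block {q1,q3} splits into {q1} and {q3}.
Stable partition: {q1} | {q0} | {q3} — 3 equivalence classes.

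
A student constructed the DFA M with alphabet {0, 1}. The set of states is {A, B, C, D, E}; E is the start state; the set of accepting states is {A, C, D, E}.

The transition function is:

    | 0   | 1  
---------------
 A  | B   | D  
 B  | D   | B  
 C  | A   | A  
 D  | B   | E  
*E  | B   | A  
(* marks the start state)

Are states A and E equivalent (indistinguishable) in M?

States {C} cannot be reached from the start state, so discard them.
P0 = {A,D,E} | {B}.
No further refinement is possible. Final partition (2 blocks): {A,D,E} | {B}.
A and E lie in the same block of the stable partition, so they are equivalent — no string distinguishes them.

Yes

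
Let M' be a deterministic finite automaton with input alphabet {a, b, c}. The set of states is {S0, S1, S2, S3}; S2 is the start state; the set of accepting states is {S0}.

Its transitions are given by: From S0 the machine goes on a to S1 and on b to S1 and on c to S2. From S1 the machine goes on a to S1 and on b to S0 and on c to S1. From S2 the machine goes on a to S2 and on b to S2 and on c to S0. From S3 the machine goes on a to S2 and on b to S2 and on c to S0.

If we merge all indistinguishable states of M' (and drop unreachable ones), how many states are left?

Reachable states from the start: {S0,S1,S2}. Unreachable: {S3} — drop them.
P0 = {S0} | {S1,S2}.
Refine {S1,S2} on symbol b: members go to different blocks, giving {S1} and {S2}.
No further refinement is possible. Final partition (3 blocks): {S0} | {S1} | {S2}.

3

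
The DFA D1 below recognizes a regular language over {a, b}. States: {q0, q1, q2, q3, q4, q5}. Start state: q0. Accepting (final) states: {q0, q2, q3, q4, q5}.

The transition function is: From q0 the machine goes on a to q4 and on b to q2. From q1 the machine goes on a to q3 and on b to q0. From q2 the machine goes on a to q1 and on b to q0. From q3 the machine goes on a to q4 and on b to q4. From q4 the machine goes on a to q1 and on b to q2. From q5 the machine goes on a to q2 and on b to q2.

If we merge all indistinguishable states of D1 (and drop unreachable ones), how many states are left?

First remove the unreachable states {q5}; 5 states remain.
P0 = {q0,q2,q3,q4} | {q1}.
Refine {q0,q2,q3,q4} on symbol a: members go to different blocks, giving {q0,q3} and {q2,q4}.
Split {q2,q4} by δ(·,b) → {q2} and {q4}.
On input b, block {q0,q3} splits into {q0} and {q3}.
The partition is now stable with 5 blocks: {q0} | {q1} | {q2} | {q4} | {q3}.

5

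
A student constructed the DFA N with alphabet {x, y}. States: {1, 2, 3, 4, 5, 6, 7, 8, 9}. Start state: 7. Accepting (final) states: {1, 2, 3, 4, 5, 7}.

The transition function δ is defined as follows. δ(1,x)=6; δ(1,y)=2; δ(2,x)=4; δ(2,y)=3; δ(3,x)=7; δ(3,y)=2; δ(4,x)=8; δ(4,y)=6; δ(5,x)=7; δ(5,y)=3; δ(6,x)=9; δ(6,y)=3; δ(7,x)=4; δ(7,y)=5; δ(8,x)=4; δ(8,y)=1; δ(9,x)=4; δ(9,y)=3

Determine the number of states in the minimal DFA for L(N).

All states are reachable from the start state.
Start with accepting vs non-accepting: {1,2,3,4,5,7} | {6,8,9}.
Split {1,2,3,4,5,7} by δ(·,x) → {2,3,5,7} and {1,4}.
Split {2,3,5,7} by δ(·,x) → {2,7} and {3,5}.
Refine {6,8,9} on symbol x: members go to different blocks, giving {8,9} and {6}.
On input y, block {8,9} splits into {8} and {9}.
Refine {1,4} on symbol x: members go to different blocks, giving {1} and {4}.
Refine {3,5} on symbol y: members go to different blocks, giving {3} and {5}.
On input y, block {2,7} splits into {2} and {7}.
The partition is now stable with 9 blocks: {2} | {8} | {1} | {3} | {6} | {9} | {4} | {5} | {7}.

9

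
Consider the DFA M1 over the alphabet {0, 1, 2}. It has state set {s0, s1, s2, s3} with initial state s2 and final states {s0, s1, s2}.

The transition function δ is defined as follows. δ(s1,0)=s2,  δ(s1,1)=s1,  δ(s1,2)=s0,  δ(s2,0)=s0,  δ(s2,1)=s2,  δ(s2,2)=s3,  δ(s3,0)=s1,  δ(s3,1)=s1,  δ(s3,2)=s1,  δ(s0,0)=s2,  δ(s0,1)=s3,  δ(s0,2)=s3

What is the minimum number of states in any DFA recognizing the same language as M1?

Every state is reachable, so we keep all 4.
Start with accepting vs non-accepting: {s0,s1,s2} | {s3}.
Split {s0,s1,s2} by δ(·,1) → {s1,s2} and {s0}.
Refine {s1,s2} on symbol 0: members go to different blocks, giving {s1} and {s2}.
The partition is now stable with 4 blocks: {s1} | {s3} | {s0} | {s2}.

4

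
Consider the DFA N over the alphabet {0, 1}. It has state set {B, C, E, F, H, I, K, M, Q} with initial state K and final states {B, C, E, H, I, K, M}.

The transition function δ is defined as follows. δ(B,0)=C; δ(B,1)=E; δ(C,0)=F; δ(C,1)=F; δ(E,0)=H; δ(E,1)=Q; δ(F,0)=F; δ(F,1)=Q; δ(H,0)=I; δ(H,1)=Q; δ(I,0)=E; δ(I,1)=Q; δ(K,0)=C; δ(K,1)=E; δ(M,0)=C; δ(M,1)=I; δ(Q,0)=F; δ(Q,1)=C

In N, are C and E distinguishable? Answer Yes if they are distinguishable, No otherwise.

Yes

Reachable states from the start: {C,E,F,H,I,K,Q}. Unreachable: {B,M} — drop them.
P0 = {C,E,H,I,K} | {F,Q}.
Refine {C,E,H,I,K} on symbol 0: members go to different blocks, giving {E,H,I,K} and {C}.
On input 0, block {E,H,I,K} splits into {E,H,I} and {K}.
Split {F,Q} by δ(·,1) → {Q} and {F}.
The partition is now stable with 5 blocks: {E,H,I} | {Q} | {C} | {K} | {F}.
C and E end up in different blocks, so they are distinguishable. For instance, the string '0' is accepted from only E.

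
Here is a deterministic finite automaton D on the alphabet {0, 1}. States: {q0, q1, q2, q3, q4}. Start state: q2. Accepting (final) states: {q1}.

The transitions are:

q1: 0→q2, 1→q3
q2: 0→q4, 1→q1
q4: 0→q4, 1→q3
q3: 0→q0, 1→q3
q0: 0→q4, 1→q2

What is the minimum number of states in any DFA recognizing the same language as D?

5

All states are reachable from the start state.
Initial partition by acceptance: {q1} | {q0,q2,q3,q4}.
Refine {q0,q2,q3,q4} on symbol 1: members go to different blocks, giving {q0,q3,q4} and {q2}.
On input 1, block {q0,q3,q4} splits into {q3,q4} and {q0}.
On input 0, block {q3,q4} splits into {q3} and {q4}.
No further refinement is possible. Final partition (5 blocks): {q1} | {q3} | {q2} | {q0} | {q4}.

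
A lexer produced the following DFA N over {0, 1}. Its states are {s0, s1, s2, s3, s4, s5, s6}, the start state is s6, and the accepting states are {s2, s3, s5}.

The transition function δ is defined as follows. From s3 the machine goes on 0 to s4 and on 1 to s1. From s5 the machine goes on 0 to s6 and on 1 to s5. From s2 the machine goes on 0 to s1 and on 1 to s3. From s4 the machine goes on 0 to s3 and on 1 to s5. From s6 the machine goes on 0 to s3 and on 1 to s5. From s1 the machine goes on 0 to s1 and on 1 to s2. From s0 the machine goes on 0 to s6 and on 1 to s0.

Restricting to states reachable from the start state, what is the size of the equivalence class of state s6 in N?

Reachable states from the start: {s1,s2,s3,s4,s5,s6}. Unreachable: {s0} — drop them.
Start with accepting vs non-accepting: {s2,s3,s5} | {s1,s4,s6}.
Refine {s2,s3,s5} on symbol 1: members go to different blocks, giving {s2,s5} and {s3}.
Refine {s2,s5} on symbol 1: members go to different blocks, giving {s2} and {s5}.
Refine {s1,s4,s6} on symbol 0: members go to different blocks, giving {s4,s6} and {s1}.
Stable partition: {s2} | {s4,s6} | {s3} | {s5} | {s1} — 5 equivalence classes.
State s6 belongs to the block {s4,s6}, which has 2 states.

2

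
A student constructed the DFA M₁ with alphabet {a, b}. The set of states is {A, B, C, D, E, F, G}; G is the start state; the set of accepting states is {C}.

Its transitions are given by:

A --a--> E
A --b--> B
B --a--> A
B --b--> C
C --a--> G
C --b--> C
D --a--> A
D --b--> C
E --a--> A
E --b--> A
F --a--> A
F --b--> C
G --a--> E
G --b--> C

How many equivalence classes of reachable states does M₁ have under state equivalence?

5

States {D,F} cannot be reached from the start state, so discard them.
Initial partition by acceptance: {C} | {A,B,E,G}.
On input b, block {A,B,E,G} splits into {A,E} and {B,G}.
Split {A,E} by δ(·,b) → {A} and {E}.
Split {B,G} by δ(·,a) → {B} and {G}.
No further refinement is possible. Final partition (5 blocks): {C} | {A} | {B} | {E} | {G}.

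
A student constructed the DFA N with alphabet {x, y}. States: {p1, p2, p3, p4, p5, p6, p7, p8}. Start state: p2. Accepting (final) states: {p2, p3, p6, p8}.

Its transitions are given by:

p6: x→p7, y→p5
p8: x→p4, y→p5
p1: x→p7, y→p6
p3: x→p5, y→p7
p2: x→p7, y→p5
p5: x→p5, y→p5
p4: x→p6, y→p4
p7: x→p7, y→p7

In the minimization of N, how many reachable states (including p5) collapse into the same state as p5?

2

States {p1,p3,p4,p6,p8} cannot be reached from the start state, so discard them.
Initial partition by acceptance: {p2} | {p5,p7}.
The partition is now stable with 2 blocks: {p2} | {p5,p7}.
State p5 belongs to the block {p5,p7}, which has 2 states.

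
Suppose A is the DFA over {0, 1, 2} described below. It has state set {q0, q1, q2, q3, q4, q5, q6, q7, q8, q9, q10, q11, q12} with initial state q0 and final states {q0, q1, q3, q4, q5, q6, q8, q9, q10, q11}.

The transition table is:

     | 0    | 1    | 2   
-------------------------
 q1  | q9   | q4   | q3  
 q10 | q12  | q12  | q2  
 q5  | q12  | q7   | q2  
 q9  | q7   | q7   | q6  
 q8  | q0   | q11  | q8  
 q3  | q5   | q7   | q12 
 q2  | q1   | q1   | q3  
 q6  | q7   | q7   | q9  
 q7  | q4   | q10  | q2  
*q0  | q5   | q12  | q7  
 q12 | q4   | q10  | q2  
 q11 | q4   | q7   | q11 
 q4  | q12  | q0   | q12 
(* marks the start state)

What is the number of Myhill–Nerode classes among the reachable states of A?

First remove the unreachable states {q8,q11}; 11 states remain.
P0 = {q0,q1,q3,q4,q5,q6,q9,q10} | {q2,q7,q12}.
Refine {q0,q1,q3,q4,q5,q6,q9,q10} on symbol 0: members go to different blocks, giving {q4,q5,q6,q9,q10} and {q0,q1,q3}.
Refine {q4,q5,q6,q9,q10} on symbol 1: members go to different blocks, giving {q5,q6,q9,q10} and {q4}.
Refine {q5,q6,q9,q10} on symbol 2: members go to different blocks, giving {q5,q10} and {q6,q9}.
Refine {q2,q7,q12} on symbol 0: members go to different blocks, giving {q7,q12} and {q2}.
Refine {q0,q1,q3} on symbol 0: members go to different blocks, giving {q0,q3} and {q1}.
Stable partition: {q5,q10} | {q7,q12} | {q0,q3} | {q4} | {q6,q9} | {q2} | {q1} — 7 equivalence classes.

7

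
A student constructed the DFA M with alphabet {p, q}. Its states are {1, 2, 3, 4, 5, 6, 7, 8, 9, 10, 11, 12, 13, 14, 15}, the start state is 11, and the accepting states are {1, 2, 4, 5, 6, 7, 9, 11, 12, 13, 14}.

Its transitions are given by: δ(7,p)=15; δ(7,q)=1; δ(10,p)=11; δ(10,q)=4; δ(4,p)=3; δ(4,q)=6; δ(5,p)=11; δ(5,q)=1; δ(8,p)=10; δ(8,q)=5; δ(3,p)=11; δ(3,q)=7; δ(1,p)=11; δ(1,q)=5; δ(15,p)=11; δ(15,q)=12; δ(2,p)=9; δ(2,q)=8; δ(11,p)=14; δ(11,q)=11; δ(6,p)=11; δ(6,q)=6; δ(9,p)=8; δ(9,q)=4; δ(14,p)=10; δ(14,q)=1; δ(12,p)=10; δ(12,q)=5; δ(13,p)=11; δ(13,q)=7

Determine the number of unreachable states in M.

Starting at 11 and following transitions, the reachable set is {1, 3, 4, 5, 6, 7, 10, 11, 12, 14, 15}. That leaves 2, 8, 9, 13 unreachable — 4 in total.

4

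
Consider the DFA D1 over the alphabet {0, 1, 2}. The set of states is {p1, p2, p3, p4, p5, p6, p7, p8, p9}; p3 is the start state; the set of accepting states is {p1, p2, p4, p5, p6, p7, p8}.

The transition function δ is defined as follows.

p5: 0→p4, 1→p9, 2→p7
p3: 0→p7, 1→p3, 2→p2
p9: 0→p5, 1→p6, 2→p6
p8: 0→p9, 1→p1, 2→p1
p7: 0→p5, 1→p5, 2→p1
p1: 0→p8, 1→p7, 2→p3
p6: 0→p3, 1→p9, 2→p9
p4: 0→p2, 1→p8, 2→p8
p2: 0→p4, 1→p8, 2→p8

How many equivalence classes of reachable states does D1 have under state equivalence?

8

All states are reachable from the start state.
P0 = {p1,p2,p4,p5,p6,p7,p8} | {p3,p9}.
Refine {p1,p2,p4,p5,p6,p7,p8} on symbol 0: members go to different blocks, giving {p1,p2,p4,p5,p7} and {p6,p8}.
Refine {p1,p2,p4,p5,p7} on symbol 0: members go to different blocks, giving {p2,p4,p5,p7} and {p1}.
On input 1, block {p2,p4,p5,p7} splits into {p2,p4} and {p5} and {p7}.
Split {p3,p9} by δ(·,0) → {p3} and {p9}.
On input 0, block {p6,p8} splits into {p6} and {p8}.
Stable partition: {p2,p4} | {p3} | {p6} | {p1} | {p5} | {p7} | {p9} | {p8} — 8 equivalence classes.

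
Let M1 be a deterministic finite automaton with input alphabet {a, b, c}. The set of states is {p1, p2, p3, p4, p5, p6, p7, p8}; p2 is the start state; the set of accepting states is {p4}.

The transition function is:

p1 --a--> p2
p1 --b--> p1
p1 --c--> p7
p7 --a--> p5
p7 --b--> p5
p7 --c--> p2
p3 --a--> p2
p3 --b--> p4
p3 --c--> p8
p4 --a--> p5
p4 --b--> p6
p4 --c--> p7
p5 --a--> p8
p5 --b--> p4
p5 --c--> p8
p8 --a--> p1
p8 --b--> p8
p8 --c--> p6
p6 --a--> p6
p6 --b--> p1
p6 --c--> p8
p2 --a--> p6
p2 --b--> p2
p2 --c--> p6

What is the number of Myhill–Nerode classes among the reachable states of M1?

7

First remove the unreachable states {p3}; 7 states remain.
Start with accepting vs non-accepting: {p4} | {p1,p2,p5,p6,p7,p8}.
Refine {p1,p2,p5,p6,p7,p8} on symbol b: members go to different blocks, giving {p1,p2,p6,p7,p8} and {p5}.
Refine {p1,p2,p6,p7,p8} on symbol a: members go to different blocks, giving {p1,p2,p6,p8} and {p7}.
On input c, block {p1,p2,p6,p8} splits into {p2,p6,p8} and {p1}.
Split {p2,p6,p8} by δ(·,a) → {p2,p6} and {p8}.
On input b, block {p2,p6} splits into {p2} and {p6}.
The partition is now stable with 7 blocks: {p4} | {p2} | {p5} | {p7} | {p1} | {p8} | {p6}.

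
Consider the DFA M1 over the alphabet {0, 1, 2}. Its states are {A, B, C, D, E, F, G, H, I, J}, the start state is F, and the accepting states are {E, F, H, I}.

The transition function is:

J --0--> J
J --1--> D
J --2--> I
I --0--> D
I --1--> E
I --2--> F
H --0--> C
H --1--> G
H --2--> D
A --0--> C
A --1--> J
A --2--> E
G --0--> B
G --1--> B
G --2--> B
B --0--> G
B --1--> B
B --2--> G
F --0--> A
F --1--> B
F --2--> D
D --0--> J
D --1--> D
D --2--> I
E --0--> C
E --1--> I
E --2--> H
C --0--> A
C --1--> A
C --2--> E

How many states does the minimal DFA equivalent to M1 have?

4

Initial partition by acceptance: {E,F,H,I} | {A,B,C,D,G,J}.
On input 1, block {E,F,H,I} splits into {E,I} and {F,H}.
Refine {A,B,C,D,G,J} on symbol 2: members go to different blocks, giving {A,C,D,J} and {B,G}.
Stable partition: {E,I} | {A,C,D,J} | {F,H} | {B,G} — 4 equivalence classes.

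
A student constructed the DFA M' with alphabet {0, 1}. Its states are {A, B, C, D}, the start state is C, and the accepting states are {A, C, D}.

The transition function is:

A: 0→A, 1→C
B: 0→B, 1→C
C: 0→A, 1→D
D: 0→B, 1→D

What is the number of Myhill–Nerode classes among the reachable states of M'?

Initial partition by acceptance: {A,C,D} | {B}.
On input 0, block {A,C,D} splits into {A,C} and {D}.
Refine {A,C} on symbol 1: members go to different blocks, giving {A} and {C}.
Stable partition: {A} | {B} | {D} | {C} — 4 equivalence classes.

4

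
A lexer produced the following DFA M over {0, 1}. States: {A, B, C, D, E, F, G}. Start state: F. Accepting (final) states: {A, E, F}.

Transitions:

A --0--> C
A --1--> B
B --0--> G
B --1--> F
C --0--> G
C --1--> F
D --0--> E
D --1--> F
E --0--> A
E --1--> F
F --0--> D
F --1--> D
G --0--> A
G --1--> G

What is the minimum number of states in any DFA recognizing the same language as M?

Every state is reachable, so we keep all 7.
Start with accepting vs non-accepting: {A,E,F} | {B,C,D,G}.
Refine {A,E,F} on symbol 0: members go to different blocks, giving {A,F} and {E}.
Refine {B,C,D,G} on symbol 0: members go to different blocks, giving {B,C} and {D} and {G}.
Refine {A,F} on symbol 0: members go to different blocks, giving {A} and {F}.
No further refinement is possible. Final partition (6 blocks): {A} | {B,C} | {E} | {D} | {G} | {F}.

6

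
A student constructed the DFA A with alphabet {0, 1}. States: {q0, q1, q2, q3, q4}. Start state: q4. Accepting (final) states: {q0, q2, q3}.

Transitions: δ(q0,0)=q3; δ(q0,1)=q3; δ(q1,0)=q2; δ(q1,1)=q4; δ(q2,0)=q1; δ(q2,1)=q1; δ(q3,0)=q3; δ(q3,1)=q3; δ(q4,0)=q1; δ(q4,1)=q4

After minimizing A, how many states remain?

3

States {q0,q3} cannot be reached from the start state, so discard them.
Start with accepting vs non-accepting: {q2} | {q1,q4}.
On input 0, block {q1,q4} splits into {q1} and {q4}.
The partition is now stable with 3 blocks: {q2} | {q1} | {q4}.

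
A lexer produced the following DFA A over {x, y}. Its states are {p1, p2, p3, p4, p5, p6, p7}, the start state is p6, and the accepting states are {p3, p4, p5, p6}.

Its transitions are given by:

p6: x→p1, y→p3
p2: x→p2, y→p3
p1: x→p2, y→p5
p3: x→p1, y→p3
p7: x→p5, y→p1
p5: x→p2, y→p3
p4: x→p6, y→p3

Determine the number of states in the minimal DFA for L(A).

Reachable states from the start: {p1,p2,p3,p5,p6}. Unreachable: {p4,p7} — drop them.
P0 = {p3,p5,p6} | {p1,p2}.
The partition is now stable with 2 blocks: {p3,p5,p6} | {p1,p2}.

2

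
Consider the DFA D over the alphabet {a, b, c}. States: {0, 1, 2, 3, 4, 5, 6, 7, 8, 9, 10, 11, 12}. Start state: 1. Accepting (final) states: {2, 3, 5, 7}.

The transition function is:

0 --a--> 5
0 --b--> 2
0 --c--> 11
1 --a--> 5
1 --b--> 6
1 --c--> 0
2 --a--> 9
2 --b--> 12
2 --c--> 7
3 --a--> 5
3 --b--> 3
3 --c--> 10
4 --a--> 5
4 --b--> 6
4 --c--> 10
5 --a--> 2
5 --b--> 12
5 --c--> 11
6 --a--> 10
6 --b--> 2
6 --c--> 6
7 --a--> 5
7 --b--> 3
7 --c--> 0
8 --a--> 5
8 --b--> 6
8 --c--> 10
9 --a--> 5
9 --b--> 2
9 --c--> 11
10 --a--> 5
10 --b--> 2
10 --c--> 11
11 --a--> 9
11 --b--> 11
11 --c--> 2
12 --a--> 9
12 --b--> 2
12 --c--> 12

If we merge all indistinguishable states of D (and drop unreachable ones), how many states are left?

Reachable states from the start: {0,1,2,3,5,6,7,9,10,11,12}. Unreachable: {4,8} — drop them.
P0 = {2,3,5,7} | {0,1,6,9,10,11,12}.
Refine {2,3,5,7} on symbol a: members go to different blocks, giving {3,5,7} and {2}.
Refine {3,5,7} on symbol a: members go to different blocks, giving {3,7} and {5}.
Split {0,1,6,9,10,11,12} by δ(·,a) → {0,1,9,10} and {6,11,12}.
On input b, block {0,1,9,10} splits into {0,9,10} and {1}.
On input b, block {6,11,12} splits into {6,12} and {11}.
No further refinement is possible. Final partition (7 blocks): {3,7} | {0,9,10} | {2} | {5} | {6,12} | {1} | {11}.

7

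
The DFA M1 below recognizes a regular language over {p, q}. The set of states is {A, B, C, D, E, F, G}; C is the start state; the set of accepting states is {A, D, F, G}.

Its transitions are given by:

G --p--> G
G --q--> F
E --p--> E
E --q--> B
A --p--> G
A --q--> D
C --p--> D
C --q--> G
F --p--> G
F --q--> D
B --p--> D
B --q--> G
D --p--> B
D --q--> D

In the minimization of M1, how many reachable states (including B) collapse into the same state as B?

First remove the unreachable states {A,E}; 5 states remain.
Initial partition by acceptance: {D,F,G} | {B,C}.
Split {D,F,G} by δ(·,p) → {F,G} and {D}.
Split {F,G} by δ(·,q) → {F} and {G}.
The partition is now stable with 4 blocks: {F} | {B,C} | {D} | {G}.
The equivalence class containing B is {B,C}, of size 2.

2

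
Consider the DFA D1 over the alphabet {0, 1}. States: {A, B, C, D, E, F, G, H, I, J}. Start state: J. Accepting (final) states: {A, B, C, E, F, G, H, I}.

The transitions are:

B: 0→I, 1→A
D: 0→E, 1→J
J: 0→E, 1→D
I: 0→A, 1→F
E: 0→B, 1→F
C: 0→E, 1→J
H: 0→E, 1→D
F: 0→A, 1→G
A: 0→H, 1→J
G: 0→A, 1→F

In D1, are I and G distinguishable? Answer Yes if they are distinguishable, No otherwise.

States {C} cannot be reached from the start state, so discard them.
Initial partition by acceptance: {A,B,E,F,G,H,I} | {D,J}.
Split {A,B,E,F,G,H,I} by δ(·,1) → {B,E,F,G,I} and {A,H}.
Refine {B,E,F,G,I} on symbol 0: members go to different blocks, giving {F,G,I} and {B,E}.
On input 0, block {A,H} splits into {A} and {H}.
Split {B,E} by δ(·,0) → {B} and {E}.
The partition is now stable with 6 blocks: {F,G,I} | {D,J} | {A} | {B} | {H} | {E}.
I and G lie in the same block of the stable partition, so they are equivalent — no string distinguishes them.

No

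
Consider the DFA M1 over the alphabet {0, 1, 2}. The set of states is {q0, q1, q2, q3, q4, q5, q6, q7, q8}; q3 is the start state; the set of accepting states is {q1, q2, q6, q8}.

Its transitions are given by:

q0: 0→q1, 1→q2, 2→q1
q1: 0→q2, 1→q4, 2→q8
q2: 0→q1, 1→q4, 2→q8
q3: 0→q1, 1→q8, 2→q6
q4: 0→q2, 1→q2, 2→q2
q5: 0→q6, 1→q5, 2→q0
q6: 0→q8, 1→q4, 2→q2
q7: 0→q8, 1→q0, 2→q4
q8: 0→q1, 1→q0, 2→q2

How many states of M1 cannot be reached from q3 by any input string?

No path from q3 leads to q5, q7; the other 7 states are all reachable.

2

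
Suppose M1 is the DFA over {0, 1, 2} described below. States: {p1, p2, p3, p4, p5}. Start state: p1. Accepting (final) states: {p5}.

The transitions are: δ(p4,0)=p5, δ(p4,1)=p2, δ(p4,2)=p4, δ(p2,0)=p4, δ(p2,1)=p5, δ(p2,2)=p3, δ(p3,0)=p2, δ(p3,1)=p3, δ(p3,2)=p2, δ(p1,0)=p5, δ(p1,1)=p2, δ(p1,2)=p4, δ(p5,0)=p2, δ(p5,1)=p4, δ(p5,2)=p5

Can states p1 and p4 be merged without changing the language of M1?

P0 = {p5} | {p1,p2,p3,p4}.
Refine {p1,p2,p3,p4} on symbol 0: members go to different blocks, giving {p1,p4} and {p2,p3}.
On input 0, block {p2,p3} splits into {p2} and {p3}.
No further refinement is possible. Final partition (4 blocks): {p5} | {p1,p4} | {p2} | {p3}.
p1 and p4 lie in the same block of the stable partition, so they are equivalent — no string distinguishes them.

Yes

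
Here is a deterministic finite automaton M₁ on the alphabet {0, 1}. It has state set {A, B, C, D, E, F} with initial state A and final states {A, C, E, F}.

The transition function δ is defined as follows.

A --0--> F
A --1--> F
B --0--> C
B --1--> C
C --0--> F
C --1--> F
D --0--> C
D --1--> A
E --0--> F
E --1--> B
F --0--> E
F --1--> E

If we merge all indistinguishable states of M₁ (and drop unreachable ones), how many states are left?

4

Reachable states from the start: {A,B,C,E,F}. Unreachable: {D} — drop them.
Start with accepting vs non-accepting: {A,C,E,F} | {B}.
On input 1, block {A,C,E,F} splits into {A,C,F} and {E}.
Refine {A,C,F} on symbol 0: members go to different blocks, giving {A,C} and {F}.
Stable partition: {A,C} | {B} | {E} | {F} — 4 equivalence classes.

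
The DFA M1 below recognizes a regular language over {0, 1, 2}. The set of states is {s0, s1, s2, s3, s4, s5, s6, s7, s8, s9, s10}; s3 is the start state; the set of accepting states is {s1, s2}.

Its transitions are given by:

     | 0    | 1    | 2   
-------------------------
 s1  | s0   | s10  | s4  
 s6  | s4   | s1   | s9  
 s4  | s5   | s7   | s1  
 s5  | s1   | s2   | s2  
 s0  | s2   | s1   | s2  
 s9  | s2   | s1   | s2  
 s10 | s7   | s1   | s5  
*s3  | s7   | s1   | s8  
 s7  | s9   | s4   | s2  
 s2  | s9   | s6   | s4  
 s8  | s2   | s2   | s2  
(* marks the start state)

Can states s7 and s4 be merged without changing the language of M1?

Start with accepting vs non-accepting: {s1,s2} | {s0,s3,s4,s5,s6,s7,s8,s9,s10}.
Split {s0,s3,s4,s5,s6,s7,s8,s9,s10} by δ(·,0) → {s3,s4,s6,s7,s10} and {s0,s5,s8,s9}.
Refine {s3,s4,s6,s7,s10} on symbol 0: members go to different blocks, giving {s3,s6,s10} and {s4,s7}.
The partition is now stable with 4 blocks: {s1,s2} | {s3,s6,s10} | {s0,s5,s8,s9} | {s4,s7}.
s7 and s4 lie in the same block of the stable partition, so they are equivalent — no string distinguishes them.

Yes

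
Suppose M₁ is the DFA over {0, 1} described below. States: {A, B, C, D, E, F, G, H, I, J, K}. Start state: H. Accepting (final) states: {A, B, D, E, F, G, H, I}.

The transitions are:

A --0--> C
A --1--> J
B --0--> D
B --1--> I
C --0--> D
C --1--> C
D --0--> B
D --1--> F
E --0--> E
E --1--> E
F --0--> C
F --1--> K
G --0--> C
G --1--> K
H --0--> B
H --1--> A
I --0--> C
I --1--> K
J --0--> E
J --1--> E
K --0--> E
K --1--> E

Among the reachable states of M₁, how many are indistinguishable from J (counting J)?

2

Reachable states from the start: {A,B,C,D,E,F,H,I,J,K}. Unreachable: {G} — drop them.
Start with accepting vs non-accepting: {A,B,D,E,F,H,I} | {C,J,K}.
Refine {A,B,D,E,F,H,I} on symbol 0: members go to different blocks, giving {B,D,E,H} and {A,F,I}.
On input 1, block {B,D,E,H} splits into {B,D,H} and {E}.
Refine {C,J,K} on symbol 0: members go to different blocks, giving {J,K} and {C}.
No further refinement is possible. Final partition (5 blocks): {B,D,H} | {J,K} | {A,F,I} | {E} | {C}.
State J belongs to the block {J,K}, which has 2 states.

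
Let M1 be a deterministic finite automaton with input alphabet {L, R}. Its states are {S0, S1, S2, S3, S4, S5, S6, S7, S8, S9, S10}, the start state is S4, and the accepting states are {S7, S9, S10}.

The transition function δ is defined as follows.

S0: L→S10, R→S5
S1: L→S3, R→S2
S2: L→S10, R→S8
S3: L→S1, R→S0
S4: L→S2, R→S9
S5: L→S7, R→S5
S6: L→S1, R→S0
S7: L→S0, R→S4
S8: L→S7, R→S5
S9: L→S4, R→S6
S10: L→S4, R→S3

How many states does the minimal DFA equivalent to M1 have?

6

Every state is reachable, so we keep all 11.
P0 = {S7,S9,S10} | {S0,S1,S2,S3,S4,S5,S6,S8}.
On input L, block {S0,S1,S2,S3,S4,S5,S6,S8} splits into {S0,S2,S5,S8} and {S1,S3,S4,S6}.
Refine {S7,S9,S10} on symbol L: members go to different blocks, giving {S9,S10} and {S7}.
On input L, block {S0,S2,S5,S8} splits into {S0,S2} and {S5,S8}.
Refine {S1,S3,S4,S6} on symbol L: members go to different blocks, giving {S1,S3,S6} and {S4}.
No further refinement is possible. Final partition (6 blocks): {S9,S10} | {S0,S2} | {S1,S3,S6} | {S7} | {S5,S8} | {S4}.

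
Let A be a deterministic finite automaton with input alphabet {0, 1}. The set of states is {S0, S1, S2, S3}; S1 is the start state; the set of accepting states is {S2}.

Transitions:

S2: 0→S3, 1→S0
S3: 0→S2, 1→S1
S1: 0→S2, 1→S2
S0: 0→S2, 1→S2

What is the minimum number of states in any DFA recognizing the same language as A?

All states are reachable from the start state.
P0 = {S2} | {S0,S1,S3}.
On input 1, block {S0,S1,S3} splits into {S0,S1} and {S3}.
The partition is now stable with 3 blocks: {S2} | {S0,S1} | {S3}.

3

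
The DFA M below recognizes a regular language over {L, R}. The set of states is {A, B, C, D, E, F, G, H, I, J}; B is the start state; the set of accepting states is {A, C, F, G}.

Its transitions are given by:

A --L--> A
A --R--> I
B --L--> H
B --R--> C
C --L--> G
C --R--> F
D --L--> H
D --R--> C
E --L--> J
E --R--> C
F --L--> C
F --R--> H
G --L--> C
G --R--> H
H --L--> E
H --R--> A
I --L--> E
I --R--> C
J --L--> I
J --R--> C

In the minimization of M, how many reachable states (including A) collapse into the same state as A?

Reachable states from the start: {A,B,C,E,F,G,H,I,J}. Unreachable: {D} — drop them.
P0 = {A,C,F,G} | {B,E,H,I,J}.
On input R, block {A,C,F,G} splits into {A,F,G} and {C}.
Split {A,F,G} by δ(·,L) → {F,G} and {A}.
On input R, block {B,E,H,I,J} splits into {B,E,I,J} and {H}.
Refine {B,E,I,J} on symbol L: members go to different blocks, giving {E,I,J} and {B}.
No further refinement is possible. Final partition (6 blocks): {F,G} | {E,I,J} | {C} | {A} | {H} | {B}.
State A belongs to the block {A}, which has 1 states.

1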